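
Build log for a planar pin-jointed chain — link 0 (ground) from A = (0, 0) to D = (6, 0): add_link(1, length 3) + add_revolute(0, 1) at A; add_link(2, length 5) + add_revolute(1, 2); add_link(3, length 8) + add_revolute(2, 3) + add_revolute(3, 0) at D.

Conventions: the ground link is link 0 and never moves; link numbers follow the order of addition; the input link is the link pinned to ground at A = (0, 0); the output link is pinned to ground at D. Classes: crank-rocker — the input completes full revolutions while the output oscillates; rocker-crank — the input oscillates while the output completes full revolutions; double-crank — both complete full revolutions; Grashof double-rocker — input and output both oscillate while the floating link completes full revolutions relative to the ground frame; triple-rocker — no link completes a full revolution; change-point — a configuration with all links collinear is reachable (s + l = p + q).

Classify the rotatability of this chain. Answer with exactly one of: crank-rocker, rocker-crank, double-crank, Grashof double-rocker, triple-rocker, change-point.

lengths: ground=6, input=3, coupler=5, output=8
sorted: s=3 (shortest), l=8 (longest), p+q=11
s + l = 11 vs p + q = 11
s + l = p + q → change-point (collinear configuration reachable)

change-point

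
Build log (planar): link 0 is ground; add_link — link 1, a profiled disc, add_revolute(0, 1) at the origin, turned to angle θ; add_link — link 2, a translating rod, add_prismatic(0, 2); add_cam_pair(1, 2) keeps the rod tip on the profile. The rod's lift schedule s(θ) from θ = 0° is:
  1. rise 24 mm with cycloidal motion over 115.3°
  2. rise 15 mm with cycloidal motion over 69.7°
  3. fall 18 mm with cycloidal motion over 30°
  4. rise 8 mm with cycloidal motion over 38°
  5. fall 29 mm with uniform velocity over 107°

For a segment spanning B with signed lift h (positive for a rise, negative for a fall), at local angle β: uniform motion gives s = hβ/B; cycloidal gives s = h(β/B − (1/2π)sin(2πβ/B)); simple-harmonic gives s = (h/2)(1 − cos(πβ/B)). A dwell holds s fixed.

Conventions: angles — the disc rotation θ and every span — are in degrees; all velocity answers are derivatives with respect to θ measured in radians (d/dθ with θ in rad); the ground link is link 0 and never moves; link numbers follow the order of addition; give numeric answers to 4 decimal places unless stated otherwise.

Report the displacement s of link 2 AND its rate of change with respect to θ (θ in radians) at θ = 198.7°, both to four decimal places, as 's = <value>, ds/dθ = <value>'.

seg 1 [0°–115.3°] cycloidal, h=24: full span → s += 24 → s = 24.0000
seg 2 [115.3°–185°] cycloidal, h=15: full span → s += 15 → s = 39.0000
seg 3 [185°–215°] cycloidal, h=-18: θ=198.7° here. β=13.7, B=30. -18·(0.4567 − sin(2π·0.4567)/(2π)) = -7.4496 → s = 31.5504
velocity in seg [185°–215°] (cycloidal), θ in radians: β = 13.7° = 0.2391 rad, B = 30° = 0.5236 rad; ds/dθ = (h/B)(1 − cos(2πβ/B)) = ((-18)/0.5236)(1 − cos(2π·0.4567)) = -67.488558 mm/rad

s = 31.5504, ds/dθ = -67.4886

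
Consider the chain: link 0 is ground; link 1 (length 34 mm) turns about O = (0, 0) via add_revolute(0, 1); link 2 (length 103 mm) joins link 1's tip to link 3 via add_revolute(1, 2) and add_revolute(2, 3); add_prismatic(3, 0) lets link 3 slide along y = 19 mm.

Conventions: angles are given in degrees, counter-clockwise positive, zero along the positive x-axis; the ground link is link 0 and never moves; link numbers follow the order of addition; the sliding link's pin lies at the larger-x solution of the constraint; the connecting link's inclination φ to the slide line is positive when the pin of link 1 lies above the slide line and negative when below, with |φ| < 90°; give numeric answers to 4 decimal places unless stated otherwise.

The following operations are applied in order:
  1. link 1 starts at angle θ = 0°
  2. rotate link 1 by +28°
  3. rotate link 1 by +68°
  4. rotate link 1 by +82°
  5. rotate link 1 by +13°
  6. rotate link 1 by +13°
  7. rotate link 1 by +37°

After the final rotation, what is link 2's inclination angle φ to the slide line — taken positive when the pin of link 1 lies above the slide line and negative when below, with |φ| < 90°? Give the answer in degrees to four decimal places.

geometry: r = 34 mm, L = 103 mm, e = 19 mm; θ starts at 0°
rotate link 1 by +28°: θ ← 0° +28° = 28°
rotate link 1 by +68°: θ ← 28° +68° = 96°
rotate link 1 by +82°: θ ← 96° +82° = 178°
rotate link 1 by +13°: θ ← 178° +13° = 191°
rotate link 1 by +13°: θ ← 191° +13° = 204°
rotate link 1 by +37°: θ ← 204° +37° = 241°
h = r sin θ − e = -29.737070 − 19 = -48.737070
sin φ = h / L = -48.737070 / 103 = -0.47317544
φ = arcsin(-0.47317544) = -28.240619°

-28.2406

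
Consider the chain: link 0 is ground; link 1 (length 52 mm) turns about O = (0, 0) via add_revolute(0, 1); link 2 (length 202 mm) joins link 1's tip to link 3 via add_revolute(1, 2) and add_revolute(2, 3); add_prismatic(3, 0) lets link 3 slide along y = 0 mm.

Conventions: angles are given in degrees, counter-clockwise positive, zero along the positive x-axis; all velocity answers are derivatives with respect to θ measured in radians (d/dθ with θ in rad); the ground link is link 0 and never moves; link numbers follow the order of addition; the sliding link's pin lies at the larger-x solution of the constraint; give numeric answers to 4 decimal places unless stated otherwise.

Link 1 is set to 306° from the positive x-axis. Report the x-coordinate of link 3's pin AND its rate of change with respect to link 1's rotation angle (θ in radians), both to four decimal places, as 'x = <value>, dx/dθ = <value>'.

geometry: r = 52 mm, L = 202 mm, e = 0 mm
crank pin P = (r cos θ, r sin θ) = (30.564833, -42.068884)
h = r sin θ − e = -42.068884 − 0 = -42.068884
x = r cos θ + √(L² − h²) = 30.564833 + 197.570770 = 228.135603
dx/dθ = −r sin θ − h·r cos θ/√(L² − h²) (θ in radians; h = -42.068884) = 48.577075

x = 228.1356, dx/dθ = 48.5771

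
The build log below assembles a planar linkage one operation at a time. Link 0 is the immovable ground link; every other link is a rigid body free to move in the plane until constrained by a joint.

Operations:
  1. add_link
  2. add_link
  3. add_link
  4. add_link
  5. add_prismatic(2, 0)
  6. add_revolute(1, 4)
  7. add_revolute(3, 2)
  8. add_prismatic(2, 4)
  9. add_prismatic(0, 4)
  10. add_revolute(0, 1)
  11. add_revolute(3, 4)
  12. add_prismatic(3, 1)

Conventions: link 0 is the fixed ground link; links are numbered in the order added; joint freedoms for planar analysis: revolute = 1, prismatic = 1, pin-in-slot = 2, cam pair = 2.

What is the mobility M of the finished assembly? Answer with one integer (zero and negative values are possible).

link 0 = ground. State L|J1|J2 = 1|0|0
+link1  2|0|0
+link2  3|0|0
+link3  4|0|0
+link4  5|0|0
P(2,0) f=1→J1  5|1|0
R(1,4) f=1→J1  5|2|0
R(3,2) f=1→J1  5|3|0
P(2,4) f=1→J1  5|4|0
P(0,4) f=1→J1  5|5|0
R(0,1) f=1→J1  5|6|0
R(3,4) f=1→J1  5|7|0
P(3,1) f=1→J1  5|8|0
M = 3(5−1)−2·8−0 = 12−16−0 = -4

M = -4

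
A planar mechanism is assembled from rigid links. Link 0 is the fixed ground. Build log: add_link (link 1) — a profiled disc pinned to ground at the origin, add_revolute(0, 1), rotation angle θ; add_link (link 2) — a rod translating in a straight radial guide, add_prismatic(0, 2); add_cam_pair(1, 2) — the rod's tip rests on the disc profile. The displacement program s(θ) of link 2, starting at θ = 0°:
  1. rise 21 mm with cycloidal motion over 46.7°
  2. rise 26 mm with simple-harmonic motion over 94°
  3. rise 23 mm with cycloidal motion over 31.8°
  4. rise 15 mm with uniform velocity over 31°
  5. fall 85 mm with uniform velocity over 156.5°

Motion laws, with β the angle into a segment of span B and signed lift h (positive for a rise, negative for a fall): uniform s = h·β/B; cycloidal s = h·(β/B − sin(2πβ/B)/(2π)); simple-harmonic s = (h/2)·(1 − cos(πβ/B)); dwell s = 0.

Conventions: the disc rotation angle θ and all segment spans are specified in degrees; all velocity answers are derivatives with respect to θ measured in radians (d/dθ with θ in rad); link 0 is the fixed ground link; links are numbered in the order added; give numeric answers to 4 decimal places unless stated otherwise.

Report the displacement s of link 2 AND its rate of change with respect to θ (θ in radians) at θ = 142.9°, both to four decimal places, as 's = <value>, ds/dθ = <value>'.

seg 1 [0°–46.7°] cycloidal, h=21: full span → s += 21 → s = 21.0000
seg 2 [46.7°–140.7°] simple-harmonic, h=26: full span → s += 26 → s = 47.0000
seg 3 [140.7°–172.5°] cycloidal, h=23: θ=142.9° here. β=2.2, B=31.8. 23·(0.0692 − sin(2π·0.0692)/(2π)) = 0.0496 → s = 47.0496
velocity in seg [140.7°–172.5°] (cycloidal), θ in radians: β = 2.2° = 0.0384 rad, B = 31.8° = 0.5550 rad; ds/dθ = (h/B)(1 − cos(2πβ/B)) = (23/0.5550)(1 − cos(2π·0.0692)) = 3.853852 mm/rad

s = 47.0496, ds/dθ = 3.8539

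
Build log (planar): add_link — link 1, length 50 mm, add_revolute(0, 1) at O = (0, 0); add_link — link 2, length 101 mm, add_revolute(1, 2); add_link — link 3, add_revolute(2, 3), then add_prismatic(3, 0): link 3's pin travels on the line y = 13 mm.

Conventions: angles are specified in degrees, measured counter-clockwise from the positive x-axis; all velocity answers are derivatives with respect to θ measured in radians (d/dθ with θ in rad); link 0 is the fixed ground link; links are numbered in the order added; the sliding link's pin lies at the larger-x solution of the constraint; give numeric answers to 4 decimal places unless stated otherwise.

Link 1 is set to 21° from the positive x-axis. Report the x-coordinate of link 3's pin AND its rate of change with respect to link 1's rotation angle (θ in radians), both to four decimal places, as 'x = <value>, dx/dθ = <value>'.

geometry: r = 50 mm, L = 101 mm, e = 13 mm
crank pin P = (r cos θ, r sin θ) = (46.679021, 17.918397)
h = r sin θ − e = 17.918397 − 13 = 4.918397
x = r cos θ + √(L² − h²) = 46.679021 + 100.880173 = 147.559195
dx/dθ = −r sin θ − h·r cos θ/√(L² − h²) (θ in radians; h = 4.918397) = -20.194226

x = 147.5592, dx/dθ = -20.1942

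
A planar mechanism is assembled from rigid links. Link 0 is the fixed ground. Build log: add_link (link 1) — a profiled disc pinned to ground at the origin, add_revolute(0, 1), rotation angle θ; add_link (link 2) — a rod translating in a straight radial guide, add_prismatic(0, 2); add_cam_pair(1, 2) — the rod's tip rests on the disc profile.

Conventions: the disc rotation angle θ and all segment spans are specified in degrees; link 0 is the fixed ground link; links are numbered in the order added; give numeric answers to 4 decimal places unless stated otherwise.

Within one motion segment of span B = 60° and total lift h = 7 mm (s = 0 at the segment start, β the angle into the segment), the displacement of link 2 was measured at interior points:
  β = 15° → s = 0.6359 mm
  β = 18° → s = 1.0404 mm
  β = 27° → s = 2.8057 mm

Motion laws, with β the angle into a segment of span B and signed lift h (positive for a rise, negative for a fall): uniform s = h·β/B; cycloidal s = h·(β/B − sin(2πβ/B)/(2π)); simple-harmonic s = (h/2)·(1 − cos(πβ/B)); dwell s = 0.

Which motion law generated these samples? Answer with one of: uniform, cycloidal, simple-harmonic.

candidates at β/B = r: uniform s = h·r (linear in β); cycloidal s = h·(r − sin(2πr)/(2π)); simple-harmonic s = (h/2)(1 − cos(πr))
β=15°: printed 0.6359 | uniform 1.7500, cycloidal 0.6359, simple-harmonic 1.0251
β=18°: printed 1.0404 | uniform 2.1000, cycloidal 1.0404, simple-harmonic 1.4428
β=27°: printed 2.8057 | uniform 3.1500, cycloidal 2.8057, simple-harmonic 2.9525
only one law matches every sample → cycloidal

cycloidal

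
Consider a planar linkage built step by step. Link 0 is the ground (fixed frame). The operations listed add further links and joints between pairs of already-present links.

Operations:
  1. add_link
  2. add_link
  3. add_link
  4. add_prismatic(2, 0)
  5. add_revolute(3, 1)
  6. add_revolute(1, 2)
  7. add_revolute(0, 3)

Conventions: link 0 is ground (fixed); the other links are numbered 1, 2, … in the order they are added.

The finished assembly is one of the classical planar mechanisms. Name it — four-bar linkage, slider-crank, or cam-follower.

links: 4 (incl. ground); joints: 3 revolute, 1 prismatic, 0 higher (cam) pair, forming one closed loop
4 links, 3 revolutes + 1 prismatic in one loop → slider-crank

slider-crank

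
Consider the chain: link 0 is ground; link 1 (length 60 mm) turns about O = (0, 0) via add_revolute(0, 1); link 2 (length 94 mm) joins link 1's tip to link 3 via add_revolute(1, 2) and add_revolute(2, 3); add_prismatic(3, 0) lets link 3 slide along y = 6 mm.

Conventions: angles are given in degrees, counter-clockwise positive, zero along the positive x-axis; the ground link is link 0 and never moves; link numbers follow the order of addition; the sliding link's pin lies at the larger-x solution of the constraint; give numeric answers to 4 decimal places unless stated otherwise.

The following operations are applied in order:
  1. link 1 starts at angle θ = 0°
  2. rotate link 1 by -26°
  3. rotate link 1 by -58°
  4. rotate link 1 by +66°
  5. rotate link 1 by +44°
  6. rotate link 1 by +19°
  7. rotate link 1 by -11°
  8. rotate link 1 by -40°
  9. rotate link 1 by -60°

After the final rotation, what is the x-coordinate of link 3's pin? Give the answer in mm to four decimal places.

geometry: r = 60 mm, L = 94 mm, e = 6 mm; θ starts at 0°
rotate link 1 by -26°: θ ← 0° -26° = -26°
rotate link 1 by -58°: θ ← -26° -58° = -84°
rotate link 1 by +66°: θ ← -84° +66° = -18°
rotate link 1 by +44°: θ ← -18° +44° = 26°
rotate link 1 by +19°: θ ← 26° +19° = 45°
rotate link 1 by -11°: θ ← 45° -11° = 34°
rotate link 1 by -40°: θ ← 34° -40° = -6°
rotate link 1 by -60°: θ ← -6° -60° = -66°
crank pin P = (r cos θ, r sin θ) = (24.404199, -54.812727)
h = r sin θ − e = -54.812727 − 6 = -60.812727
x = r cos θ + √(L² − h²) = 24.404199 + 71.678534 = 96.082732

96.0827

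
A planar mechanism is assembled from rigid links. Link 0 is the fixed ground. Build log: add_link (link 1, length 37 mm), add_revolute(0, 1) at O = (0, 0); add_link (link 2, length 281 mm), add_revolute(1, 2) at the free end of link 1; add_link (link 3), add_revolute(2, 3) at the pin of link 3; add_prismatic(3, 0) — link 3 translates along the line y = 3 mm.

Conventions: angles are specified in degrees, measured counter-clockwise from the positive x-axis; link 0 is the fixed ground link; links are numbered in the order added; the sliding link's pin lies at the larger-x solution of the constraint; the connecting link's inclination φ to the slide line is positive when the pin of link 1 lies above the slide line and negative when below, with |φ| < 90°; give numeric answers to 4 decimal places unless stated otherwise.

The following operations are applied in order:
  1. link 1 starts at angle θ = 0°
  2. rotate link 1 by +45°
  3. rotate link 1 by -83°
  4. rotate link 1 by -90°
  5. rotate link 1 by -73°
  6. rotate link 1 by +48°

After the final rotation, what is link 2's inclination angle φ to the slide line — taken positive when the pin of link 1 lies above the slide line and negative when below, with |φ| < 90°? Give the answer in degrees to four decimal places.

geometry: r = 37 mm, L = 281 mm, e = 3 mm; θ starts at 0°
rotate link 1 by +45°: θ ← 0° +45° = 45°
rotate link 1 by -83°: θ ← 45° -83° = -38°
rotate link 1 by -90°: θ ← -38° -90° = -128°
rotate link 1 by -73°: θ ← -128° -73° = -201°
rotate link 1 by +48°: θ ← -201° +48° = -153°
h = r sin θ − e = -16.797648 − 3 = -19.797648
sin φ = h / L = -19.797648 / 281 = -0.07045427
φ = arcsin(-0.07045427) = -4.040079°

-4.0401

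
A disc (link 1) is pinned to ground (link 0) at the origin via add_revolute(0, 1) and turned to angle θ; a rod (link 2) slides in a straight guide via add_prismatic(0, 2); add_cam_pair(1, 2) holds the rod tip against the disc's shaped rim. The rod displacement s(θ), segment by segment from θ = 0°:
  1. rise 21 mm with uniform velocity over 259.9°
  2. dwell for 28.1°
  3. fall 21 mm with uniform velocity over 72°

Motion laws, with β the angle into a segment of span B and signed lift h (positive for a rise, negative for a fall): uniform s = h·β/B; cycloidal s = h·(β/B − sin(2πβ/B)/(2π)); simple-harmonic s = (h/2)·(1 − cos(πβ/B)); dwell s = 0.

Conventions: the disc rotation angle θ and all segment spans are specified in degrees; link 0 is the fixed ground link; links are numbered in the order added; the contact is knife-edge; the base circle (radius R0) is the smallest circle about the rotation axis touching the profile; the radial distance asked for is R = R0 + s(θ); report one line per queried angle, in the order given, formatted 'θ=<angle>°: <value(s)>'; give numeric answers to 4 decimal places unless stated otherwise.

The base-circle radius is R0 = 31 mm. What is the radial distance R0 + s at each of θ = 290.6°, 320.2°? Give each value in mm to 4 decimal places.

segment 1 (0° to 259.9°, uniform, h = 21) is passed completely: s = 0.0000 + (21) = 21.0000
segment 2 (259.9° to 288°, dwell): s unchanged at 21.0000
θ = 290.6° falls in segment 3 (288° to 360°, uniform, h = -21): β = 290.6 − 288 = 2.6°, B = 72°; Δs = -21·2.6/72 = -0.7583; s = 21.0000 − 0.7583 = 20.2417
θ = 320.2° falls in segment 3 (288° to 360°, uniform, h = -21): β = 320.2 − 288 = 32.2°, B = 72°; Δs = -21·32.2/72 = -9.3917; s = 21.0000 − 9.3917 = 11.6083
θ=290.6°: R = R0 + s = 31 + 20.2417 = 51.2417
θ=320.2°: R = R0 + s = 31 + 11.6083 = 42.6083

θ=290.6°: 51.2417
θ=320.2°: 42.6083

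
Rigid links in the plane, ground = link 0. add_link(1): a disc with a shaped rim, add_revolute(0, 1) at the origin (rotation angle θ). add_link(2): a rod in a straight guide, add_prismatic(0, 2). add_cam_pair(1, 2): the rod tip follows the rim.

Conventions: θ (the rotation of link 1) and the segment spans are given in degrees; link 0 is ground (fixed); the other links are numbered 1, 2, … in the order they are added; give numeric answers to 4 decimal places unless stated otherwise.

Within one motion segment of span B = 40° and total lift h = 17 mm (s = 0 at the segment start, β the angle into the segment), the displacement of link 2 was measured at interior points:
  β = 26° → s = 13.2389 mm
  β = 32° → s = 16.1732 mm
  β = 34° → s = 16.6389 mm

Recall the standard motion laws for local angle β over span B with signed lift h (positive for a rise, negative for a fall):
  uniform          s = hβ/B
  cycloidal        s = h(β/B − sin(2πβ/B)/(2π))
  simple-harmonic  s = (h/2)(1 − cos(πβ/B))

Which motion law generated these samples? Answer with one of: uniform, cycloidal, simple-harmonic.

candidates at β/B = r: uniform s = h·r (linear in β); cycloidal s = h·(r − sin(2πr)/(2π)); simple-harmonic s = (h/2)(1 − cos(πr))
β=26°: printed 13.2389 | uniform 11.0500, cycloidal 13.2389, simple-harmonic 12.3589
β=32°: printed 16.1732 | uniform 13.6000, cycloidal 16.1732, simple-harmonic 15.3766
β=34°: printed 16.6389 | uniform 14.4500, cycloidal 16.6389, simple-harmonic 16.0736
only one law matches every sample → cycloidal

cycloidal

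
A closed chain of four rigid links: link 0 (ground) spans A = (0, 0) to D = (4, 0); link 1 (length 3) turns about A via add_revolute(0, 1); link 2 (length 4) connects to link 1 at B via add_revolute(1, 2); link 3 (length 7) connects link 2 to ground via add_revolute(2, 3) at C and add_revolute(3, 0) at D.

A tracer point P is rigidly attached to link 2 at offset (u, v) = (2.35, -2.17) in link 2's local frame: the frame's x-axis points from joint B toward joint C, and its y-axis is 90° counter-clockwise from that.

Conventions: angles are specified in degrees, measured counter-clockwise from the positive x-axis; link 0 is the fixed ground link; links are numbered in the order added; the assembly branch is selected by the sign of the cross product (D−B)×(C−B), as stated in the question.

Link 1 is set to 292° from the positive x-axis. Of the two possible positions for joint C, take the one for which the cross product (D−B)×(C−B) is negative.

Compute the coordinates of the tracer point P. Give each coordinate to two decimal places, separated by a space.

A=(0,0), D=(4.00,0)
B = A + 3.00·(cos292°, sin292°) = (1.1238, -2.7816)
|BD| = 4.0012
circle(B,4.00) ∩ circle(D,7.00): a=-2.1232, h=3.3900
  candidates: C₊=(-2.7591,-1.8207) cross=13.564; C₋=(1.9543,-6.6944) cross=-13.564
  branch - wants cross < 0 → take C=(1.9543,-6.6944) (cross=-13.564)
ex = (C−B)/|BC| = (0.2076,-0.9782); ey = (0.9782,0.2076)
P = B + 2.35·ex + -2.17·ey = (-0.5110,-5.5309)

-0.51 -5.53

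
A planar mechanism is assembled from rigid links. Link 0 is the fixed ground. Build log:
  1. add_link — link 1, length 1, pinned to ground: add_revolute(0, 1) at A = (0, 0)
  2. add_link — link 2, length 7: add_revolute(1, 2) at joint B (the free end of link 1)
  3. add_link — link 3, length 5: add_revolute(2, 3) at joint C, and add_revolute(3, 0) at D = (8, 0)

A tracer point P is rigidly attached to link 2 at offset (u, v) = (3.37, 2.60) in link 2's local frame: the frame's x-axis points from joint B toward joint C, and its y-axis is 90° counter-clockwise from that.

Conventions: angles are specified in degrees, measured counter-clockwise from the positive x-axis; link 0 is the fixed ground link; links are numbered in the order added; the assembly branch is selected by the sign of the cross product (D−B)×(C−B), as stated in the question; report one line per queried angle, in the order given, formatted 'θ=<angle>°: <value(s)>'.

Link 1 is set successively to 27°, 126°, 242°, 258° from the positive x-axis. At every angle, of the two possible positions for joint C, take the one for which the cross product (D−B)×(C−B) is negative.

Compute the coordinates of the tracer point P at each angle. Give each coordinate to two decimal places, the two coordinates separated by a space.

A=(0,0), D=(8.00,0)
θ=27°: B = A + 1.00·(cos27°, sin27°) = (0.8910, 0.4540)
θ=27°: |BD| = 7.1235
θ=27°: circle(B,7.00) ∩ circle(D,5.00): a=5.2463, h=4.6342
θ=27°:   candidates: C₊=(6.4220,4.7445) cross=33.012; C₋=(5.8313,-4.5052) cross=-33.012
θ=27°:   branch - wants cross < 0 → take C=(5.8313,-4.5052) (cross=-33.012)
θ=27°: ex = (C−B)/|BC| = (0.7058,-0.7085); ey = (0.7085,0.7058)
θ=27°: P = B + 3.37·ex + 2.60·ey = (5.1114,-0.0985)
θ=126°: B = A + 1.00·(cos126°, sin126°) = (-0.5878, 0.8090)
θ=126°: |BD| = 8.6258
θ=126°: circle(B,7.00) ∩ circle(D,5.00): a=5.7041, h=4.0575
θ=126°:   candidates: C₊=(5.4717,4.3137) cross=34.999; C₋=(4.7106,-3.7656) cross=-34.999
θ=126°:   branch - wants cross < 0 → take C=(4.7106,-3.7656) (cross=-34.999)
θ=126°: ex = (C−B)/|BC| = (0.7569,-0.6535); ey = (0.6535,0.7569)
θ=126°: P = B + 3.37·ex + 2.60·ey = (3.6622,0.5746)
θ=242°: B = A + 1.00·(cos242°, sin242°) = (-0.4695, -0.8829)
θ=242°: |BD| = 8.5154
θ=242°: circle(B,7.00) ∩ circle(D,5.00): a=5.6669, h=4.1093
θ=242°:   candidates: C₊=(4.7408,3.7918) cross=34.992; C₋=(5.5930,-4.3825) cross=-34.992
θ=242°:   branch - wants cross < 0 → take C=(5.5930,-4.3825) (cross=-34.992)
θ=242°: ex = (C−B)/|BC| = (0.8661,-0.4999); ey = (0.4999,0.8661)
θ=242°: P = B + 3.37·ex + 2.60·ey = (3.7490,-0.3160)
θ=258°: B = A + 1.00·(cos258°, sin258°) = (-0.2079, -0.9781)
θ=258°: |BD| = 8.2660
θ=258°: circle(B,7.00) ∩ circle(D,5.00): a=5.5847, h=4.2203
θ=258°:   candidates: C₊=(4.8382,3.8734) cross=34.885; C₋=(5.8370,-4.5079) cross=-34.885
θ=258°:   branch - wants cross < 0 → take C=(5.8370,-4.5079) (cross=-34.885)
θ=258°: ex = (C−B)/|BC| = (0.8636,-0.5043); ey = (0.5043,0.8636)
θ=258°: P = B + 3.37·ex + 2.60·ey = (4.0133,-0.4322)

θ=27°: 5.11 -0.10
θ=126°: 3.66 0.57
θ=242°: 3.75 -0.32
θ=258°: 4.01 -0.43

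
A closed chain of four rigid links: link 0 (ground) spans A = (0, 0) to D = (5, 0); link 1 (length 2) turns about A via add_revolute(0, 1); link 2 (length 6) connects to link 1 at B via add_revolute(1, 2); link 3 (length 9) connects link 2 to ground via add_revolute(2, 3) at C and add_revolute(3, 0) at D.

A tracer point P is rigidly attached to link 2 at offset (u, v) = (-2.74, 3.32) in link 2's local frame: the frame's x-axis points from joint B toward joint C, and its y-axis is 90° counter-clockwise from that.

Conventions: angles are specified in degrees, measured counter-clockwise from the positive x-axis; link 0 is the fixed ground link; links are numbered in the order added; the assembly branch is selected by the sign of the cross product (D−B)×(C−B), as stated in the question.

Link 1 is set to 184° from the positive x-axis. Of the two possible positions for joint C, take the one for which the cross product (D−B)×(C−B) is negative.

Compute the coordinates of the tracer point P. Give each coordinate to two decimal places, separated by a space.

A=(0,0), D=(5.00,0)
B = A + 2.00·(cos184°, sin184°) = (-1.9951, -0.1395)
|BD| = 6.9965
circle(B,6.00) ∩ circle(D,9.00): a=0.2824, h=5.9934
  candidates: C₊=(-1.8323,5.8583) cross=41.933; C₋=(-1.5933,-6.1260) cross=-41.933
  branch - wants cross < 0 → take C=(-1.5933,-6.1260) (cross=-41.933)
ex = (C−B)/|BC| = (0.0670,-0.9978); ey = (0.9978,0.0670)
P = B + -2.74·ex + 3.32·ey = (1.1339,2.8167)

1.13 2.82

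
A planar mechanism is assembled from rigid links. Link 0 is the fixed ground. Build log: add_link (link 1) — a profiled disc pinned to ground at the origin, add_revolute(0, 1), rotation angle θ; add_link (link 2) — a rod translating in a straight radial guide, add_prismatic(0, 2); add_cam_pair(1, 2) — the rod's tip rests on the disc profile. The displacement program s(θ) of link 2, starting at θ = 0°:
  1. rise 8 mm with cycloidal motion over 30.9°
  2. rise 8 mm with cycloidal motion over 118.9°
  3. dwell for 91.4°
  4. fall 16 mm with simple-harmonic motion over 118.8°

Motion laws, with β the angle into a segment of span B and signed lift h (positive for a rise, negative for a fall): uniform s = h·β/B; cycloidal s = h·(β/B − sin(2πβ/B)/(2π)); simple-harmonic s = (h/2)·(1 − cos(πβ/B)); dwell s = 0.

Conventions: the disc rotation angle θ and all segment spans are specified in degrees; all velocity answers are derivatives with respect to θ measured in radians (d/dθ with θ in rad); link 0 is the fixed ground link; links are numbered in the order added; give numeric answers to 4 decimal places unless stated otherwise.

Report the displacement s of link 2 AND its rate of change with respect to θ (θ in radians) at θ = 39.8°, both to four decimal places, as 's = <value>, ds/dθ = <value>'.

seg 1 [0°–30.9°] cycloidal, h=8: full span → s += 8 → s = 8.0000
seg 2 [30.9°–149.8°] cycloidal, h=8: θ=39.8° here. β=8.9, B=118.9. 8·(0.0749 − sin(2π·0.0749)/(2π)) = 0.0218 → s = 8.0218
velocity in seg [30.9°–149.8°] (cycloidal), θ in radians: β = 8.9° = 0.1553 rad, B = 118.9° = 2.0752 rad; ds/dθ = (h/B)(1 − cos(2πβ/B)) = (8/2.0752)(1 − cos(2π·0.0749)) = 0.418559 mm/rad

s = 8.0218, ds/dθ = 0.4186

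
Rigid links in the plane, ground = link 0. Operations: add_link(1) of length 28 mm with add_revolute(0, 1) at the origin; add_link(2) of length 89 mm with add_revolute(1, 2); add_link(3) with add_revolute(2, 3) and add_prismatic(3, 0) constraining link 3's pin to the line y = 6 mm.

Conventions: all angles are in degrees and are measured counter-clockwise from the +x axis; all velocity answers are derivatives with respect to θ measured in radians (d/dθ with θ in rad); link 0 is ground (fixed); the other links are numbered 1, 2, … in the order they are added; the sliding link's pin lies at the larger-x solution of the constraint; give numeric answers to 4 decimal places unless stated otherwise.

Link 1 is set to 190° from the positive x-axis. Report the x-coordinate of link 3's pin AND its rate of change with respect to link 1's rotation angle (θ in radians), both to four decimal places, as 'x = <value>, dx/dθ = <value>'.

geometry: r = 28 mm, L = 89 mm, e = 6 mm
crank pin P = (r cos θ, r sin θ) = (-27.574617, -4.862149)
h = r sin θ − e = -4.862149 − 6 = -10.862149
x = r cos θ + √(L² − h²) = -27.574617 + 88.334669 = 60.760052
dx/dθ = −r sin θ − h·r cos θ/√(L² − h²) (θ in radians; h = -10.862149) = 1.471412

x = 60.7601, dx/dθ = 1.4714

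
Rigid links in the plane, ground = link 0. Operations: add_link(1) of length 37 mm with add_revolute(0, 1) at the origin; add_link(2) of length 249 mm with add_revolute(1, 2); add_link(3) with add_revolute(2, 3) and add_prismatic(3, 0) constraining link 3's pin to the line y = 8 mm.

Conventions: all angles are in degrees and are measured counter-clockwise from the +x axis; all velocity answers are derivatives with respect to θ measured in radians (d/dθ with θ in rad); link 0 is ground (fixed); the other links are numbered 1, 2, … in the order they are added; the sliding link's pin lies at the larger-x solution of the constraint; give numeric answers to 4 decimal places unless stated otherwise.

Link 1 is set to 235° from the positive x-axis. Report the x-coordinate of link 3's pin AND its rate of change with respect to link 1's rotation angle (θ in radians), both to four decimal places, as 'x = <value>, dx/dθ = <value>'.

geometry: r = 37 mm, L = 249 mm, e = 8 mm
crank pin P = (r cos θ, r sin θ) = (-21.222328, -30.308626)
h = r sin θ − e = -30.308626 − 8 = -38.308626
x = r cos θ + √(L² − h²) = -21.222328 + 246.035463 = 224.813135
dx/dθ = −r sin θ − h·r cos θ/√(L² − h²) (θ in radians; h = -38.308626) = 27.004231

x = 224.8131, dx/dθ = 27.0042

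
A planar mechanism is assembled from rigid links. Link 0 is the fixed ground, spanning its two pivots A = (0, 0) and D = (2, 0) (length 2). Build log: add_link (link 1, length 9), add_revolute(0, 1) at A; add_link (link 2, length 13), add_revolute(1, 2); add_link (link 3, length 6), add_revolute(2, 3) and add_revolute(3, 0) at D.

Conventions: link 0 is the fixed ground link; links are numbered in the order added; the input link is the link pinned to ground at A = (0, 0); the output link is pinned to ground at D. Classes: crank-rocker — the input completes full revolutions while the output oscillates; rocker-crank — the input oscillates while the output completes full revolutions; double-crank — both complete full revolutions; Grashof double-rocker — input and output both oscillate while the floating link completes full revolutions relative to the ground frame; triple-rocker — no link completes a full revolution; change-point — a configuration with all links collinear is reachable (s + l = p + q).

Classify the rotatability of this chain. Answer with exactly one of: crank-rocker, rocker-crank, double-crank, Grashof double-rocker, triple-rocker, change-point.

lengths: ground=2, input=9, coupler=13, output=6
sorted: s=2 (shortest), l=13 (longest), p+q=15
s + l = 15 vs p + q = 15
s + l = p + q → change-point (collinear configuration reachable)

change-point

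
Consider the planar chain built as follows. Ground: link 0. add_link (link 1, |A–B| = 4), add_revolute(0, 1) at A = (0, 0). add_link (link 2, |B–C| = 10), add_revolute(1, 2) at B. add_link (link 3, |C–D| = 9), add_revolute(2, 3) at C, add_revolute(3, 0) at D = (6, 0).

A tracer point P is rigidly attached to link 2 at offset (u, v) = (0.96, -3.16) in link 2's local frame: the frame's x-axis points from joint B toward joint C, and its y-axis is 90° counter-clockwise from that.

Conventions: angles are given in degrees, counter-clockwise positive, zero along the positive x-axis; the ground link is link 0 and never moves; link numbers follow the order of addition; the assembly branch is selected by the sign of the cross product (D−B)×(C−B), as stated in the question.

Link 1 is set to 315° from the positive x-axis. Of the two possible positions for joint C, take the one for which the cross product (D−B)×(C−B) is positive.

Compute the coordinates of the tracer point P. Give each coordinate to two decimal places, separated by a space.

A=(0,0), D=(6.00,0)
B = A + 4.00·(cos315°, sin315°) = (2.8284, -2.8284)
|BD| = 4.2496
circle(B,10.00) ∩ circle(D,9.00): a=4.3603, h=8.9993
  candidates: C₊=(0.0929,6.7901) cross=38.243; C₋=(12.0724,-6.6427) cross=-38.243
  branch + wants cross > 0 → take C=(0.0929,6.7901) (cross=38.243)
ex = (C−B)/|BC| = (-0.2736,0.9619); ey = (-0.9619,-0.2736)
P = B + 0.96·ex + -3.16·ey = (5.6053,-1.0406)

5.61 -1.04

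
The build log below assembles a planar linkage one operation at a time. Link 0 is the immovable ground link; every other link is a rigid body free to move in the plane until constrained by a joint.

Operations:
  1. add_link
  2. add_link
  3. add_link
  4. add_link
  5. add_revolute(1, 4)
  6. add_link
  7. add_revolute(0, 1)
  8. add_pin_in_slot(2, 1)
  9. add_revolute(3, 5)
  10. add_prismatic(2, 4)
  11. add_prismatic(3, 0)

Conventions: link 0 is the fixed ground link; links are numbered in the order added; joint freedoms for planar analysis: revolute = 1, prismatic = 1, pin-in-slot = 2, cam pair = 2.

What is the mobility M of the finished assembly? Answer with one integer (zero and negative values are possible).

ground; <1,0,0>
#1 <2,0,0>
#2 <3,0,0>
#3 <4,0,0>
#4 <5,0,0>
R:1↔4 J1 <5,1,0>
#5 <6,1,0>
R:0↔1 J1 <6,2,0>
PS:2↔1 J2 <6,2,1>
R:3↔5 J1 <6,3,1>
P:2↔4 J1 <6,4,1>
P:3↔0 J1 <6,5,1>
3×5 − 2×5 − 1×1 = 4

M = 4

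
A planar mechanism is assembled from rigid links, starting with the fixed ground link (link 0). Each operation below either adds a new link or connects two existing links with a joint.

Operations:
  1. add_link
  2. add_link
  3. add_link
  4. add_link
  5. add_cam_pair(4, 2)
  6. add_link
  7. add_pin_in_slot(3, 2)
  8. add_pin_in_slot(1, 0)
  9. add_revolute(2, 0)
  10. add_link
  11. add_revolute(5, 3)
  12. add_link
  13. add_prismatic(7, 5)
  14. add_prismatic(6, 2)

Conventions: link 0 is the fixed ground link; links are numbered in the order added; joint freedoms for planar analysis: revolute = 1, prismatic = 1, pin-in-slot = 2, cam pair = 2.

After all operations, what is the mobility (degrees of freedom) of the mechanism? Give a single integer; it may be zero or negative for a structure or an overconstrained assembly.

(L,J1,J2)=(1,0,0); link0 fixed
link1: (2,0,0)
link2: (3,0,0)
link3: (4,0,0)
link4: (5,0,0)
C 4-2 [J2]: (5,0,1)
link5: (6,0,1)
PS 3-2 [J2]: (6,0,2)
PS 1-0 [J2]: (6,0,3)
R 2-0 [J1]: (6,1,3)
link6: (7,1,3)
R 5-3 [J1]: (7,2,3)
link7: (8,2,3)
P 7-5 [J1]: (8,3,3)
P 6-2 [J1]: (8,4,3)
Grübler: 3·7 − 2·4 − 3 = 10

M = 10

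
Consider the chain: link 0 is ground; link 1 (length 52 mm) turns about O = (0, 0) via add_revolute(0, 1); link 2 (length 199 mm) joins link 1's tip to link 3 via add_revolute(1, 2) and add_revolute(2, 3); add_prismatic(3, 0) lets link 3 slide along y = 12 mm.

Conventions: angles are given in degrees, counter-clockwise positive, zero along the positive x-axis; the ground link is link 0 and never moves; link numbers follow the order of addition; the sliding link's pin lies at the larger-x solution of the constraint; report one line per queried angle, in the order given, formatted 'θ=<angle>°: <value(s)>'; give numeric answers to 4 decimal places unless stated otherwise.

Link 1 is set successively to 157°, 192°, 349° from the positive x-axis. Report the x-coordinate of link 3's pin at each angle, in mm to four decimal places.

geometry: r = 52 mm, L = 199 mm, e = 12 mm
θ=157°: crank pin P = (r cos θ, r sin θ) = (-47.866252, 20.318019)
θ=157°: h = r sin θ − e = 20.318019 − 12 = 8.318019
θ=157°: x = r cos θ + √(L² − h²) = -47.866252 + 198.826081 = 150.959829
θ=192°: crank pin P = (r cos θ, r sin θ) = (-50.863675, -10.811408)
θ=192°: h = r sin θ − e = -10.811408 − 12 = -22.811408
θ=192°: x = r cos θ + √(L² − h²) = -50.863675 + 197.688239 = 146.824563
θ=349°: crank pin P = (r cos θ, r sin θ) = (51.044614, -9.922068)
θ=349°: h = r sin θ − e = -9.922068 − 12 = -21.922068
θ=349°: x = r cos θ + √(L² − h²) = 51.044614 + 197.788834 = 248.833448

θ=157°: 150.9598
θ=192°: 146.8246
θ=349°: 248.8334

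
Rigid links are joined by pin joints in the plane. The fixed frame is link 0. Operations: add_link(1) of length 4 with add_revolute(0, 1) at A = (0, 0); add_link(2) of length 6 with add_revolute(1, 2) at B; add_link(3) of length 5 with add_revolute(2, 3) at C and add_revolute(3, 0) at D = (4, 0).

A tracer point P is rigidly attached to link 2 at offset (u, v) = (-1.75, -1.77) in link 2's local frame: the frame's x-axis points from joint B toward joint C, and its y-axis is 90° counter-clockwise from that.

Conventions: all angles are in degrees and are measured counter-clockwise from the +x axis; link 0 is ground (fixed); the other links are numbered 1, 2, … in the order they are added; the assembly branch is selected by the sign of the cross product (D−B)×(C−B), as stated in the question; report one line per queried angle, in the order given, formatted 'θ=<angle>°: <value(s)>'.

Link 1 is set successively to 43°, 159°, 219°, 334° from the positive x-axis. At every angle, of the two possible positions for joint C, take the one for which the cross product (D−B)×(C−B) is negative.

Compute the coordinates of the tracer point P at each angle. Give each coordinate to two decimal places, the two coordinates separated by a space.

A=(0,0), D=(4.00,0)
θ=43°: B = A + 4.00·(cos43°, sin43°) = (2.9254, 2.7280)
θ=43°: |BD| = 2.9320
θ=43°: circle(B,6.00) ∩ circle(D,5.00): a=3.3419, h=4.9832
θ=43°:   candidates: C₊=(8.7866,1.4450) cross=14.611; C₋=(-0.4862,-2.2077) cross=-14.611
θ=43°:   branch - wants cross < 0 → take C=(-0.4862,-2.2077) (cross=-14.611)
θ=43°: ex = (C−B)/|BC| = (-0.5686,-0.8226); ey = (0.8226,-0.5686)
θ=43°: P = B + -1.75·ex + -1.77·ey = (2.4645,5.1740)
θ=159°: B = A + 4.00·(cos159°, sin159°) = (-3.7343, 1.4335)
θ=159°: |BD| = 7.8660
θ=159°: circle(B,6.00) ∩ circle(D,5.00): a=4.6322, h=3.8135
θ=159°:   candidates: C₊=(1.5153,4.3389) cross=29.997; C₋=(0.1254,-3.1603) cross=-29.997
θ=159°:   branch - wants cross < 0 → take C=(0.1254,-3.1603) (cross=-29.997)
θ=159°: ex = (C−B)/|BC| = (0.6433,-0.7656); ey = (0.7656,0.6433)
θ=159°: P = B + -1.75·ex + -1.77·ey = (-6.2152,1.6347)
θ=219°: B = A + 4.00·(cos219°, sin219°) = (-3.1086, -2.5173)
θ=219°: |BD| = 7.5411
θ=219°: circle(B,6.00) ∩ circle(D,5.00): a=4.4999, h=3.9687
θ=219°:   candidates: C₊=(-0.1916,2.7259) cross=29.929; C₋=(2.4580,-4.7563) cross=-29.929
θ=219°:   branch - wants cross < 0 → take C=(2.4580,-4.7563) (cross=-29.929)
θ=219°: ex = (C−B)/|BC| = (0.9278,-0.3732); ey = (0.3732,0.9278)
θ=219°: P = B + -1.75·ex + -1.77·ey = (-5.3927,-3.5064)
θ=334°: B = A + 4.00·(cos334°, sin334°) = (3.5952, -1.7535)
θ=334°: |BD| = 1.7996
θ=334°: circle(B,6.00) ∩ circle(D,5.00): a=3.9560, h=4.5111
θ=334°:   candidates: C₊=(0.0896,3.1159) cross=8.118; C₋=(8.8806,1.0864) cross=-8.118
θ=334°:   branch - wants cross < 0 → take C=(8.8806,1.0864) (cross=-8.118)
θ=334°: ex = (C−B)/|BC| = (0.8809,0.4733); ey = (-0.4733,0.8809)
θ=334°: P = B + -1.75·ex + -1.77·ey = (2.8914,-4.1410)

θ=43°: 2.46 5.17
θ=159°: -6.22 1.63
θ=219°: -5.39 -3.51
θ=334°: 2.89 -4.14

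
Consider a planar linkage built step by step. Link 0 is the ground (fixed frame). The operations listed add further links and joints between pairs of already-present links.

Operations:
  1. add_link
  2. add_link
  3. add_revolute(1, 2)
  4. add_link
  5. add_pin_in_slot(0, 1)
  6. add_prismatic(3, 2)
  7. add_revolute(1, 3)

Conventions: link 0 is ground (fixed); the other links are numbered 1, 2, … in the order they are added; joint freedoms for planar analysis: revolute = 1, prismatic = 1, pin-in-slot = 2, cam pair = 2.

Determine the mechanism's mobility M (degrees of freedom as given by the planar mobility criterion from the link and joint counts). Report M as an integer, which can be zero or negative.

(L,J1,J2)=(1,0,0); link0 fixed
link1: (2,0,0)
link2: (3,0,0)
R 1-2 [J1]: (3,1,0)
link3: (4,1,0)
PS 0-1 [J2]: (4,1,1)
P 3-2 [J1]: (4,2,1)
R 1-3 [J1]: (4,3,1)
Grübler: 3·3 − 2·3 − 1 = 2

M = 2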